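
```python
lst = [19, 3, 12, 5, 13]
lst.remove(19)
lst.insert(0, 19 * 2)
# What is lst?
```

After line 1: lst = [19, 3, 12, 5, 13]
After line 2 (remove first 19): lst = [3, 12, 5, 13]
After line 3 (insert 38 at index 0): lst = [38, 3, 12, 5, 13]

[38, 3, 12, 5, 13]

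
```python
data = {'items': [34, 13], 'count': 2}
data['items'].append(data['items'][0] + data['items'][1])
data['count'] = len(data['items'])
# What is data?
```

After line 1: data = {'items': [34, 13], 'count': 2}
After line 2 (append 34 + 13 = 47): data = {'items': [34, 13, 47], 'count': 2}
After line 3 (count = len(items) = 3): data = {'items': [34, 13, 47], 'count': 3}

{'items': [34, 13, 47], 'count': 3}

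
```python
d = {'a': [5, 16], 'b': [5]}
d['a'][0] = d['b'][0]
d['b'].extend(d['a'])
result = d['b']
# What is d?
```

After line 1: d = {'a': [5, 16], 'b': [5]}
After line 2 (a[0] = b[0] = 5): d = {'a': [5, 16], 'b': [5]}
After line 3 (b.extend(a) appends [5, 16]): d = {'a': [5, 16], 'b': [5, 5, 16]}
After line 4: result = d['b'] = [5, 5, 16]

{'a': [5, 16], 'b': [5, 5, 16]}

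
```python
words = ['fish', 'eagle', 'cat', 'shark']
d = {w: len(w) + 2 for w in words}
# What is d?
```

{'fish': 6, 'eagle': 7, 'cat': 5, 'shark': 7}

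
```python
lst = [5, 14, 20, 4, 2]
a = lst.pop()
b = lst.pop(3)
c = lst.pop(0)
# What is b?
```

After line 1: lst = [5, 14, 20, 4, 2]
After line 2 (pop() -> a = 2): lst = [5, 14, 20, 4]
After line 3 (pop(3) -> b = 4): lst = [5, 14, 20]
After line 4 (pop(0) -> c = 5): lst = [14, 20]

4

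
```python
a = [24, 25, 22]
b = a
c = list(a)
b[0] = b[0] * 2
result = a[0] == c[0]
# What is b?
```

After line 1: a = [24, 25, 22]
After line 2 (b = a, alias): a = [24, 25, 22], b = [24, 25, 22]
After line 3 (c = list(a) is a copy, new object): c = [24, 25, 22]
After line 4 (b[0] = 24 * 2 = 48; mutates shared a/b): a = b = [48, 25, 22], c = [24, 25, 22]
After line 5 (a[0] = 48, c[0] = 24; result = False)

[48, 25, 22]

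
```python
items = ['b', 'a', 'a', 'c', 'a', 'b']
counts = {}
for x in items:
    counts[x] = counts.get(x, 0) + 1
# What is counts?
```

Initial: counts = {}, items = ['b', 'a', 'a', 'c', 'a', 'b']
See 'b': counts = {'b': 1}
See 'a': counts = {'b': 1, 'a': 1}
See 'a': counts = {'b': 1, 'a': 2}
See 'c': counts = {'b': 1, 'a': 2, 'c': 1}
See 'a': counts = {'b': 1, 'a': 3, 'c': 1}
See 'b': counts = {'b': 2, 'a': 3, 'c': 1}

{'b': 2, 'a': 3, 'c': 1}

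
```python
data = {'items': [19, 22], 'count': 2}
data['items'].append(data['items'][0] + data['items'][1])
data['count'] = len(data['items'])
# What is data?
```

After line 1: data = {'items': [19, 22], 'count': 2}
After line 2 (append 19 + 22 = 41): data = {'items': [19, 22, 41], 'count': 2}
After line 3 (count = len(items) = 3): data = {'items': [19, 22, 41], 'count': 3}

{'items': [19, 22, 41], 'count': 3}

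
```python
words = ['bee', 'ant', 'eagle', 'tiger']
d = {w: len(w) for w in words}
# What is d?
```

{'bee': 3, 'ant': 3, 'eagle': 5, 'tiger': 5}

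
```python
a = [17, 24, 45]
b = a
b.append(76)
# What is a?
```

After line 1: a = [17, 24, 45]
After line 2 (b = a is an alias, same object): a = [17, 24, 45], b = [17, 24, 45]
After line 3 (b.append mutates the shared list): a = [17, 24, 45, 76], b = [17, 24, 45, 76]

[17, 24, 45, 76]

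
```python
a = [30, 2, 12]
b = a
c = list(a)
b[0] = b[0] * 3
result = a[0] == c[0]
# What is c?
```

After line 1: a = [30, 2, 12]
After line 2 (b = a, alias): a = [30, 2, 12], b = [30, 2, 12]
After line 3 (c = list(a) is a copy, new object): c = [30, 2, 12]
After line 4 (b[0] = 30 * 3 = 90; mutates shared a/b): a = b = [90, 2, 12], c = [30, 2, 12]
After line 5 (a[0] = 90, c[0] = 30; result = False)

[30, 2, 12]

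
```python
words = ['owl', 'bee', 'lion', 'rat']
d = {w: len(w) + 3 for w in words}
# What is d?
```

{'owl': 6, 'bee': 6, 'lion': 7, 'rat': 6}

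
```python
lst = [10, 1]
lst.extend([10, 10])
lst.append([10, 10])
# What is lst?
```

After line 1: lst = [10, 1]
After line 2 (extend unpacks [10, 10]): lst = [10, 1, 10, 10]
After line 3 (append adds [10, 10] as single element): lst = [10, 1, 10, 10, [10, 10]]

[10, 1, 10, 10, [10, 10]]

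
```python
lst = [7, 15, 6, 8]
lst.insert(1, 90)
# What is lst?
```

[7, 90, 15, 6, 8]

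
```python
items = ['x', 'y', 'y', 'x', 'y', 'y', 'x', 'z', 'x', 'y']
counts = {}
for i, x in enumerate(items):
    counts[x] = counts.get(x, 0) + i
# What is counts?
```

Initial: counts = {}, items = ['x', 'y', 'y', 'x', 'y', 'y', 'x', 'z', 'x', 'y']
i=0, x='x': counts = {'x': 0}
i=1, x='y': counts = {'x': 0, 'y': 1}
i=2, x='y': counts = {'x': 0, 'y': 3}
i=3, x='x': counts = {'x': 3, 'y': 3}
i=4, x='y': counts = {'x': 3, 'y': 7}
i=5, x='y': counts = {'x': 3, 'y': 12}
i=6, x='x': counts = {'x': 9, 'y': 12}
i=7, x='z': counts = {'x': 9, 'y': 12, 'z': 7}
i=8, x='x': counts = {'x': 17, 'y': 12, 'z': 7}
i=9, x='y': counts = {'x': 17, 'y': 21, 'z': 7}

{'x': 17, 'y': 21, 'z': 7}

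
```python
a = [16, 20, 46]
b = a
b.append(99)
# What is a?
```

After line 1: a = [16, 20, 46]
After line 2 (b = a is an alias, same object): a = [16, 20, 46], b = [16, 20, 46]
After line 3 (b.append mutates the shared list): a = [16, 20, 46, 99], b = [16, 20, 46, 99]

[16, 20, 46, 99]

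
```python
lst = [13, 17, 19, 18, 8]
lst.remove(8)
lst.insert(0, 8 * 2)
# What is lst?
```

After line 1: lst = [13, 17, 19, 18, 8]
After line 2 (remove first 8): lst = [13, 17, 19, 18]
After line 3 (insert 16 at index 0): lst = [16, 13, 17, 19, 18]

[16, 13, 17, 19, 18]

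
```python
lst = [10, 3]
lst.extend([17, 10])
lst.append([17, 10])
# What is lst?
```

After line 1: lst = [10, 3]
After line 2 (extend unpacks [17, 10]): lst = [10, 3, 17, 10]
After line 3 (append adds [17, 10] as single element): lst = [10, 3, 17, 10, [17, 10]]

[10, 3, 17, 10, [17, 10]]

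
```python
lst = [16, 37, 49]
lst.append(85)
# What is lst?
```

[16, 37, 49, 85]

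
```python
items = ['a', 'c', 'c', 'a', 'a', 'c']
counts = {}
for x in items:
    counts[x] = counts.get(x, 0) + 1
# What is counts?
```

Initial: counts = {}, items = ['a', 'c', 'c', 'a', 'a', 'c']
See 'a': counts = {'a': 1}
See 'c': counts = {'a': 1, 'c': 1}
See 'c': counts = {'a': 1, 'c': 2}
See 'a': counts = {'a': 2, 'c': 2}
See 'a': counts = {'a': 3, 'c': 2}
See 'c': counts = {'a': 3, 'c': 3}

{'a': 3, 'c': 3}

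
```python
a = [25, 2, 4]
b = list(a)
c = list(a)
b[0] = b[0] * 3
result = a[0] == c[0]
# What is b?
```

After line 1: a = [25, 2, 4]
After line 2 (b = list(a), copy): a = [25, 2, 4], b = [25, 2, 4]
After line 3 (c = list(a) is a copy, new object): c = [25, 2, 4]
After line 4 (b[0] = 25 * 3 = 75; only b mutates (copy)): a = [25, 2, 4], b = [75, 2, 4], c = [25, 2, 4]
After line 5 (a[0] = 25, c[0] = 25; result = True)

[75, 2, 4]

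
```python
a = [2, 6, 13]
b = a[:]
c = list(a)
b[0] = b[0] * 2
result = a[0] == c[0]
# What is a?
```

After line 1: a = [2, 6, 13]
After line 2 (b = a[:], copy): a = [2, 6, 13], b = [2, 6, 13]
After line 3 (c = list(a) is a copy, new object): c = [2, 6, 13]
After line 4 (b[0] = 2 * 2 = 4; only b mutates (copy)): a = [2, 6, 13], b = [4, 6, 13], c = [2, 6, 13]
After line 5 (a[0] = 2, c[0] = 2; result = True)

[2, 6, 13]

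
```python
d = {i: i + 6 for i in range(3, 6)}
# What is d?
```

{3: 9, 4: 10, 5: 11}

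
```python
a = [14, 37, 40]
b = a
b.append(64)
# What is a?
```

After line 1: a = [14, 37, 40]
After line 2 (b = a is an alias, same object): a = [14, 37, 40], b = [14, 37, 40]
After line 3 (b.append mutates the shared list): a = [14, 37, 40, 64], b = [14, 37, 40, 64]

[14, 37, 40, 64]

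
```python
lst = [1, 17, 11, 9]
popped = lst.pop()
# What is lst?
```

[1, 17, 11]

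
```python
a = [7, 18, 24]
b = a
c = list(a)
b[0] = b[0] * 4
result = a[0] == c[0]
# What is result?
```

After line 1: a = [7, 18, 24]
After line 2 (b = a, alias): a = [7, 18, 24], b = [7, 18, 24]
After line 3 (c = list(a) is a copy, new object): c = [7, 18, 24]
After line 4 (b[0] = 7 * 4 = 28; mutates shared a/b): a = b = [28, 18, 24], c = [7, 18, 24]
After line 5 (a[0] = 28, c[0] = 7; result = False)

False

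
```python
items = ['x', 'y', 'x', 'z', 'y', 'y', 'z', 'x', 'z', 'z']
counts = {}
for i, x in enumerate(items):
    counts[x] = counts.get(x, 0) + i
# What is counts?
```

Initial: counts = {}, items = ['x', 'y', 'x', 'z', 'y', 'y', 'z', 'x', 'z', 'z']
i=0, x='x': counts = {'x': 0}
i=1, x='y': counts = {'x': 0, 'y': 1}
i=2, x='x': counts = {'x': 2, 'y': 1}
i=3, x='z': counts = {'x': 2, 'y': 1, 'z': 3}
i=4, x='y': counts = {'x': 2, 'y': 5, 'z': 3}
i=5, x='y': counts = {'x': 2, 'y': 10, 'z': 3}
i=6, x='z': counts = {'x': 2, 'y': 10, 'z': 9}
i=7, x='x': counts = {'x': 9, 'y': 10, 'z': 9}
i=8, x='z': counts = {'x': 9, 'y': 10, 'z': 17}
i=9, x='z': counts = {'x': 9, 'y': 10, 'z': 26}

{'x': 9, 'y': 10, 'z': 26}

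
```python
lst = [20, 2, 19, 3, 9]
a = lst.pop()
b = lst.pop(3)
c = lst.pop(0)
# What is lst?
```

After line 1: lst = [20, 2, 19, 3, 9]
After line 2 (pop() -> a = 9): lst = [20, 2, 19, 3]
After line 3 (pop(3) -> b = 3): lst = [20, 2, 19]
After line 4 (pop(0) -> c = 20): lst = [2, 19]

[2, 19]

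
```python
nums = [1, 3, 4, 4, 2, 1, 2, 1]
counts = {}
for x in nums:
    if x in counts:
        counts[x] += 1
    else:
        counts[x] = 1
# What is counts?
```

Initial: counts = {}, nums = [1, 3, 4, 4, 2, 1, 2, 1]
See 1: counts = {1: 1}
See 3: counts = {1: 1, 3: 1}
See 4: counts = {1: 1, 3: 1, 4: 1}
See 4: counts = {1: 1, 3: 1, 4: 2}
See 2: counts = {1: 1, 3: 1, 4: 2, 2: 1}
See 1: counts = {1: 2, 3: 1, 4: 2, 2: 1}
See 2: counts = {1: 2, 3: 1, 4: 2, 2: 2}
See 1: counts = {1: 3, 3: 1, 4: 2, 2: 2}

{1: 3, 3: 1, 4: 2, 2: 2}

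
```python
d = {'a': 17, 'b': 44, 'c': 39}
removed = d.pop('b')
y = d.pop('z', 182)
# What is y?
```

After line 1: d = {'a': 17, 'b': 44, 'c': 39}
After line 2 (pop 'b' returns 44): d = {'a': 17, 'c': 39}, removed = 44
After line 3 (pop 'z' missing, returns default 182): d = {'a': 17, 'c': 39}, y = 182

182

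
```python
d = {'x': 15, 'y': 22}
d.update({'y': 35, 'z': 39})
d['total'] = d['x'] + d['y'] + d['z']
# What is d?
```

After line 1: d = {'x': 15, 'y': 22}
After line 2 (y overwritten, z added): d = {'x': 15, 'y': 35, 'z': 39}
After line 3 (total = 15 + 35 + 39 = 89): d = {'x': 15, 'y': 35, 'z': 39, 'total': 89}

{'x': 15, 'y': 35, 'z': 39, 'total': 89}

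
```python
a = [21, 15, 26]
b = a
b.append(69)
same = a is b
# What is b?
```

After line 1: a = [21, 15, 26]
After line 2 (b = a is an alias, same object): a = [21, 15, 26], b = [21, 15, 26]
After line 3 (b.append mutates the shared list): a = [21, 15, 26, 69], b = [21, 15, 26, 69]
After line 4 (same = a is b; same object -> True): same = True

[21, 15, 26, 69]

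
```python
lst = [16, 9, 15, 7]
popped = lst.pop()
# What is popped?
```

7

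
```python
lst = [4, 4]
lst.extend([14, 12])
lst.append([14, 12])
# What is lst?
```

After line 1: lst = [4, 4]
After line 2 (extend unpacks [14, 12]): lst = [4, 4, 14, 12]
After line 3 (append adds [14, 12] as single element): lst = [4, 4, 14, 12, [14, 12]]

[4, 4, 14, 12, [14, 12]]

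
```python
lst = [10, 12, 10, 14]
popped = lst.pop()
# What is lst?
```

[10, 12, 10]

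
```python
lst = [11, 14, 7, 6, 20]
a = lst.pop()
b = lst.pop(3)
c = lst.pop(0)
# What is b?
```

After line 1: lst = [11, 14, 7, 6, 20]
After line 2 (pop() -> a = 20): lst = [11, 14, 7, 6]
After line 3 (pop(3) -> b = 6): lst = [11, 14, 7]
After line 4 (pop(0) -> c = 11): lst = [14, 7]

6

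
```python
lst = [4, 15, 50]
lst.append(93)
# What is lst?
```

[4, 15, 50, 93]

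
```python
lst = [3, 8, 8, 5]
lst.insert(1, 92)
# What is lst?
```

[3, 92, 8, 8, 5]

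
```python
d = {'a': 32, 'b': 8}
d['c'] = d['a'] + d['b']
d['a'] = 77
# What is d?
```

After line 1: d = {'a': 32, 'b': 8}
After line 2 (d['c'] = 32 + 8): d = {'a': 32, 'b': 8, 'c': 40}
After line 3: d = {'a': 77, 'b': 8, 'c': 40}

{'a': 77, 'b': 8, 'c': 40}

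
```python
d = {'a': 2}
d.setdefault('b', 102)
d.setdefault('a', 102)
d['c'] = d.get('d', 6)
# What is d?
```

After line 1: d = {'a': 2}
After line 2 (setdefault adds 'b'=102): d = {'a': 2, 'b': 102}
After line 3 (setdefault 'a' no-op, already exists): d = {'a': 2, 'b': 102}
After line 4 (get('d', 6) returns default since 'd' not in d): d = {'a': 2, 'b': 102, 'c': 6}

{'a': 2, 'b': 102, 'c': 6}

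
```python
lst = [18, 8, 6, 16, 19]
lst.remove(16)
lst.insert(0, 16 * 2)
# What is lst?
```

After line 1: lst = [18, 8, 6, 16, 19]
After line 2 (remove first 16): lst = [18, 8, 6, 19]
After line 3 (insert 32 at index 0): lst = [32, 18, 8, 6, 19]

[32, 18, 8, 6, 19]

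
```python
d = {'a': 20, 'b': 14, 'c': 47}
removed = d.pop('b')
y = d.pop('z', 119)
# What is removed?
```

After line 1: d = {'a': 20, 'b': 14, 'c': 47}
After line 2 (pop 'b' returns 14): d = {'a': 20, 'c': 47}, removed = 14
After line 3 (pop 'z' missing, returns default 119): d = {'a': 20, 'c': 47}, y = 119

14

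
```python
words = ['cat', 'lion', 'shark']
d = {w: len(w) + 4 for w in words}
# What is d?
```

{'cat': 7, 'lion': 8, 'shark': 9}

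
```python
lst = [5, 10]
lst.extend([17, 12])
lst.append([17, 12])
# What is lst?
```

After line 1: lst = [5, 10]
After line 2 (extend unpacks [17, 12]): lst = [5, 10, 17, 12]
After line 3 (append adds [17, 12] as single element): lst = [5, 10, 17, 12, [17, 12]]

[5, 10, 17, 12, [17, 12]]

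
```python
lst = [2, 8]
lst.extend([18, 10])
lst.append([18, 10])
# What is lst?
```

After line 1: lst = [2, 8]
After line 2 (extend unpacks [18, 10]): lst = [2, 8, 18, 10]
After line 3 (append adds [18, 10] as single element): lst = [2, 8, 18, 10, [18, 10]]

[2, 8, 18, 10, [18, 10]]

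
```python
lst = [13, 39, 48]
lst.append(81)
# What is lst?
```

[13, 39, 48, 81]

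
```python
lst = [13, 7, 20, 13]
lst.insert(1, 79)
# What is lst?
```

[13, 79, 7, 20, 13]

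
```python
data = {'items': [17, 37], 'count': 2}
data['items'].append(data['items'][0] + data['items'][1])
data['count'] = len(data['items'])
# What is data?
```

After line 1: data = {'items': [17, 37], 'count': 2}
After line 2 (append 17 + 37 = 54): data = {'items': [17, 37, 54], 'count': 2}
After line 3 (count = len(items) = 3): data = {'items': [17, 37, 54], 'count': 3}

{'items': [17, 37, 54], 'count': 3}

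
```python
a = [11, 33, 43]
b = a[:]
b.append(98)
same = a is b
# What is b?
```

After line 1: a = [11, 33, 43]
After line 2 (b = a[:] is a shallow copy, new object): a = [11, 33, 43], b = [11, 33, 43]
After line 3 (append only mutates b): a = [11, 33, 43], b = [11, 33, 43, 98]
After line 4 (same = a is b; different objects -> False): same = False

[11, 33, 43, 98]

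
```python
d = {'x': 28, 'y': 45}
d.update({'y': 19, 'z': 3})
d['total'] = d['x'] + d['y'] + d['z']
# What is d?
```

After line 1: d = {'x': 28, 'y': 45}
After line 2 (y overwritten, z added): d = {'x': 28, 'y': 19, 'z': 3}
After line 3 (total = 28 + 19 + 3 = 50): d = {'x': 28, 'y': 19, 'z': 3, 'total': 50}

{'x': 28, 'y': 19, 'z': 3, 'total': 50}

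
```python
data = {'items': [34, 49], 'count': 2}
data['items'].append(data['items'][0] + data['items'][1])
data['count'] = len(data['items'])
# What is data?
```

After line 1: data = {'items': [34, 49], 'count': 2}
After line 2 (append 34 + 49 = 83): data = {'items': [34, 49, 83], 'count': 2}
After line 3 (count = len(items) = 3): data = {'items': [34, 49, 83], 'count': 3}

{'items': [34, 49, 83], 'count': 3}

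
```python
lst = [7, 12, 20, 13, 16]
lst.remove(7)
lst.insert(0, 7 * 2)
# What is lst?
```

After line 1: lst = [7, 12, 20, 13, 16]
After line 2 (remove first 7): lst = [12, 20, 13, 16]
After line 3 (insert 14 at index 0): lst = [14, 12, 20, 13, 16]

[14, 12, 20, 13, 16]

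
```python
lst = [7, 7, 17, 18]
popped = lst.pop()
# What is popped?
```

18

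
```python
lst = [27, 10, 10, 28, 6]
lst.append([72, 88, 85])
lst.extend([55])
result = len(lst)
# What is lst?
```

After line 1: lst = [27, 10, 10, 28, 6]
After line 2 (append adds [72, 88, 85] as single element): lst = [27, 10, 10, 28, 6, [72, 88, 85]]
After line 3 (extend unpacks [55], adds 55): lst = [27, 10, 10, 28, 6, [72, 88, 85], 55]
After line 4: result = len(lst) = 7

[27, 10, 10, 28, 6, [72, 88, 85], 55]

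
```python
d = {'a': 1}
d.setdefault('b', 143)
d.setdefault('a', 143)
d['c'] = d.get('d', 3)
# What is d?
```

After line 1: d = {'a': 1}
After line 2 (setdefault adds 'b'=143): d = {'a': 1, 'b': 143}
After line 3 (setdefault 'a' no-op, already exists): d = {'a': 1, 'b': 143}
After line 4 (get('d', 3) returns default since 'd' not in d): d = {'a': 1, 'b': 143, 'c': 3}

{'a': 1, 'b': 143, 'c': 3}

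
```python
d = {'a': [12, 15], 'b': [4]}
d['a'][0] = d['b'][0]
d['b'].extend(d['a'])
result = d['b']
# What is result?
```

After line 1: d = {'a': [12, 15], 'b': [4]}
After line 2 (a[0] = b[0] = 4): d = {'a': [4, 15], 'b': [4]}
After line 3 (b.extend(a) appends [4, 15]): d = {'a': [4, 15], 'b': [4, 4, 15]}
After line 4: result = d['b'] = [4, 4, 15]

[4, 4, 15]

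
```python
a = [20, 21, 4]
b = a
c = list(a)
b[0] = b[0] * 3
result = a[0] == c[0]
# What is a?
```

After line 1: a = [20, 21, 4]
After line 2 (b = a, alias): a = [20, 21, 4], b = [20, 21, 4]
After line 3 (c = list(a) is a copy, new object): c = [20, 21, 4]
After line 4 (b[0] = 20 * 3 = 60; mutates shared a/b): a = b = [60, 21, 4], c = [20, 21, 4]
After line 5 (a[0] = 60, c[0] = 20; result = False)

[60, 21, 4]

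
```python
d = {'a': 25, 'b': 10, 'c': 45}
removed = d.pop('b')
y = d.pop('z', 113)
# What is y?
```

After line 1: d = {'a': 25, 'b': 10, 'c': 45}
After line 2 (pop 'b' returns 10): d = {'a': 25, 'c': 45}, removed = 10
After line 3 (pop 'z' missing, returns default 113): d = {'a': 25, 'c': 45}, y = 113

113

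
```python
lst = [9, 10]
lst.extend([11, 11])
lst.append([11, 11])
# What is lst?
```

After line 1: lst = [9, 10]
After line 2 (extend unpacks [11, 11]): lst = [9, 10, 11, 11]
After line 3 (append adds [11, 11] as single element): lst = [9, 10, 11, 11, [11, 11]]

[9, 10, 11, 11, [11, 11]]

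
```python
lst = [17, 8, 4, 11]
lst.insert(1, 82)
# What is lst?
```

[17, 82, 8, 4, 11]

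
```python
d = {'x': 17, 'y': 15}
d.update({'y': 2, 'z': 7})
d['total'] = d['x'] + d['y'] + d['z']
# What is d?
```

After line 1: d = {'x': 17, 'y': 15}
After line 2 (y overwritten, z added): d = {'x': 17, 'y': 2, 'z': 7}
After line 3 (total = 17 + 2 + 7 = 26): d = {'x': 17, 'y': 2, 'z': 7, 'total': 26}

{'x': 17, 'y': 2, 'z': 7, 'total': 26}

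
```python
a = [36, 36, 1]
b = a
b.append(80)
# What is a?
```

After line 1: a = [36, 36, 1]
After line 2 (b = a is an alias, same object): a = [36, 36, 1], b = [36, 36, 1]
After line 3 (b.append mutates the shared list): a = [36, 36, 1, 80], b = [36, 36, 1, 80]

[36, 36, 1, 80]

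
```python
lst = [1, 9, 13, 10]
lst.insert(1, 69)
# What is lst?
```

[1, 69, 9, 13, 10]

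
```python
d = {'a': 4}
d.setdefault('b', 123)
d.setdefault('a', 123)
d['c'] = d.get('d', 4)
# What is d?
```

After line 1: d = {'a': 4}
After line 2 (setdefault adds 'b'=123): d = {'a': 4, 'b': 123}
After line 3 (setdefault 'a' no-op, already exists): d = {'a': 4, 'b': 123}
After line 4 (get('d', 4) returns default since 'd' not in d): d = {'a': 4, 'b': 123, 'c': 4}

{'a': 4, 'b': 123, 'c': 4}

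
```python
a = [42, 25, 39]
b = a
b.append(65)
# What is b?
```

After line 1: a = [42, 25, 39]
After line 2 (b = a is an alias, same object): a = [42, 25, 39], b = [42, 25, 39]
After line 3 (b.append mutates the shared list): a = [42, 25, 39, 65], b = [42, 25, 39, 65]

[42, 25, 39, 65]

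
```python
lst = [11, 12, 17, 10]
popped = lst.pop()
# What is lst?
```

[11, 12, 17]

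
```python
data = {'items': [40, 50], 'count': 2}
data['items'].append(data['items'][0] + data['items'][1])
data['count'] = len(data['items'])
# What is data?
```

After line 1: data = {'items': [40, 50], 'count': 2}
After line 2 (append 40 + 50 = 90): data = {'items': [40, 50, 90], 'count': 2}
After line 3 (count = len(items) = 3): data = {'items': [40, 50, 90], 'count': 3}

{'items': [40, 50, 90], 'count': 3}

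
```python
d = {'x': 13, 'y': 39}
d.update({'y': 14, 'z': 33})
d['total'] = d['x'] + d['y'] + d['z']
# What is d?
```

After line 1: d = {'x': 13, 'y': 39}
After line 2 (y overwritten, z added): d = {'x': 13, 'y': 14, 'z': 33}
After line 3 (total = 13 + 14 + 33 = 60): d = {'x': 13, 'y': 14, 'z': 33, 'total': 60}

{'x': 13, 'y': 14, 'z': 33, 'total': 60}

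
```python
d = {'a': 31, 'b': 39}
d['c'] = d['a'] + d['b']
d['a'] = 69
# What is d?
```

After line 1: d = {'a': 31, 'b': 39}
After line 2 (d['c'] = 31 + 39): d = {'a': 31, 'b': 39, 'c': 70}
After line 3: d = {'a': 69, 'b': 39, 'c': 70}

{'a': 69, 'b': 39, 'c': 70}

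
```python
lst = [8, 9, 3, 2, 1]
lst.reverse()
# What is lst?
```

[1, 2, 3, 9, 8]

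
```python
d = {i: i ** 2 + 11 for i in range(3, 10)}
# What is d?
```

{3: 20, 4: 27, 5: 36, 6: 47, 7: 60, 8: 75, 9: 92}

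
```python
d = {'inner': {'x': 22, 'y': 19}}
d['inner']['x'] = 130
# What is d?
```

After line 1: d = {'inner': {'x': 22, 'y': 19}}
After line 2 (inner x overwritten): d = {'inner': {'x': 130, 'y': 19}}

{'inner': {'x': 130, 'y': 19}}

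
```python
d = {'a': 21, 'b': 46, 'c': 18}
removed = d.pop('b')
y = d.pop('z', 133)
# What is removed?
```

After line 1: d = {'a': 21, 'b': 46, 'c': 18}
After line 2 (pop 'b' returns 46): d = {'a': 21, 'c': 18}, removed = 46
After line 3 (pop 'z' missing, returns default 133): d = {'a': 21, 'c': 18}, y = 133

46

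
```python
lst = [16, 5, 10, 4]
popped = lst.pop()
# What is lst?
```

[16, 5, 10]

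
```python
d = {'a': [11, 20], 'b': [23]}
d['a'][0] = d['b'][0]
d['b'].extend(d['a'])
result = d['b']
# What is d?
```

After line 1: d = {'a': [11, 20], 'b': [23]}
After line 2 (a[0] = b[0] = 23): d = {'a': [23, 20], 'b': [23]}
After line 3 (b.extend(a) appends [23, 20]): d = {'a': [23, 20], 'b': [23, 23, 20]}
After line 4: result = d['b'] = [23, 23, 20]

{'a': [23, 20], 'b': [23, 23, 20]}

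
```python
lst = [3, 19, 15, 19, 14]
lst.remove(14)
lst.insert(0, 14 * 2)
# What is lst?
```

After line 1: lst = [3, 19, 15, 19, 14]
After line 2 (remove first 14): lst = [3, 19, 15, 19]
After line 3 (insert 28 at index 0): lst = [28, 3, 19, 15, 19]

[28, 3, 19, 15, 19]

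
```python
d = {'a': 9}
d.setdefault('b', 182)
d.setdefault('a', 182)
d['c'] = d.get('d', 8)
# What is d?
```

After line 1: d = {'a': 9}
After line 2 (setdefault adds 'b'=182): d = {'a': 9, 'b': 182}
After line 3 (setdefault 'a' no-op, already exists): d = {'a': 9, 'b': 182}
After line 4 (get('d', 8) returns default since 'd' not in d): d = {'a': 9, 'b': 182, 'c': 8}

{'a': 9, 'b': 182, 'c': 8}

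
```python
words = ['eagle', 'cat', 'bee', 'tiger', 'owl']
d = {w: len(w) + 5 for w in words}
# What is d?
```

{'eagle': 10, 'cat': 8, 'bee': 8, 'tiger': 10, 'owl': 8}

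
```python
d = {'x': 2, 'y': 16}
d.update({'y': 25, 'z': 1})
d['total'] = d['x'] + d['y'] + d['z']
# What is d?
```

After line 1: d = {'x': 2, 'y': 16}
After line 2 (y overwritten, z added): d = {'x': 2, 'y': 25, 'z': 1}
After line 3 (total = 2 + 25 + 1 = 28): d = {'x': 2, 'y': 25, 'z': 1, 'total': 28}

{'x': 2, 'y': 25, 'z': 1, 'total': 28}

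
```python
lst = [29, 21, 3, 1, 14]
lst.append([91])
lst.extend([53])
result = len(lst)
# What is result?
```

After line 1: lst = [29, 21, 3, 1, 14]
After line 2 (append adds [91] as single element): lst = [29, 21, 3, 1, 14, [91]]
After line 3 (extend unpacks [53], adds 53): lst = [29, 21, 3, 1, 14, [91], 53]
After line 4: result = len(lst) = 7

7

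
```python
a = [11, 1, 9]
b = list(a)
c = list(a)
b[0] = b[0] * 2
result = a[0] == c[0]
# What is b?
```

After line 1: a = [11, 1, 9]
After line 2 (b = list(a), copy): a = [11, 1, 9], b = [11, 1, 9]
After line 3 (c = list(a) is a copy, new object): c = [11, 1, 9]
After line 4 (b[0] = 11 * 2 = 22; only b mutates (copy)): a = [11, 1, 9], b = [22, 1, 9], c = [11, 1, 9]
After line 5 (a[0] = 11, c[0] = 11; result = True)

[22, 1, 9]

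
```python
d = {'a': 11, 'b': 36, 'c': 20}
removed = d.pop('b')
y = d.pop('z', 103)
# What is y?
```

After line 1: d = {'a': 11, 'b': 36, 'c': 20}
After line 2 (pop 'b' returns 36): d = {'a': 11, 'c': 20}, removed = 36
After line 3 (pop 'z' missing, returns default 103): d = {'a': 11, 'c': 20}, y = 103

103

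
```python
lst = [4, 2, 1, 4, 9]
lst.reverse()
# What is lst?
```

[9, 4, 1, 2, 4]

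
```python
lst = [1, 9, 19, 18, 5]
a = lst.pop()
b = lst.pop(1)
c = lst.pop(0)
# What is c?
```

After line 1: lst = [1, 9, 19, 18, 5]
After line 2 (pop() -> a = 5): lst = [1, 9, 19, 18]
After line 3 (pop(1) -> b = 9): lst = [1, 19, 18]
After line 4 (pop(0) -> c = 1): lst = [19, 18]

1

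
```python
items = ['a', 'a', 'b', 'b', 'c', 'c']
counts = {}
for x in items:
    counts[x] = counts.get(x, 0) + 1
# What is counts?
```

Initial: counts = {}, items = ['a', 'a', 'b', 'b', 'c', 'c']
See 'a': counts = {'a': 1}
See 'a': counts = {'a': 2}
See 'b': counts = {'a': 2, 'b': 1}
See 'b': counts = {'a': 2, 'b': 2}
See 'c': counts = {'a': 2, 'b': 2, 'c': 1}
See 'c': counts = {'a': 2, 'b': 2, 'c': 2}

{'a': 2, 'b': 2, 'c': 2}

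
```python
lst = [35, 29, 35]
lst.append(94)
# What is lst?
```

[35, 29, 35, 94]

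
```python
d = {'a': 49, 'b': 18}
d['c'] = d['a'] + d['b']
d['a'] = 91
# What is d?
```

After line 1: d = {'a': 49, 'b': 18}
After line 2 (d['c'] = 49 + 18): d = {'a': 49, 'b': 18, 'c': 67}
After line 3: d = {'a': 91, 'b': 18, 'c': 67}

{'a': 91, 'b': 18, 'c': 67}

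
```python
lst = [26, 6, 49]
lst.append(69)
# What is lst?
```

[26, 6, 49, 69]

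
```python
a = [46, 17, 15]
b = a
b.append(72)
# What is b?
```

After line 1: a = [46, 17, 15]
After line 2 (b = a is an alias, same object): a = [46, 17, 15], b = [46, 17, 15]
After line 3 (b.append mutates the shared list): a = [46, 17, 15, 72], b = [46, 17, 15, 72]

[46, 17, 15, 72]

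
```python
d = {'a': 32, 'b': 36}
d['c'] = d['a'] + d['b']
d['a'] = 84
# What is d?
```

After line 1: d = {'a': 32, 'b': 36}
After line 2 (d['c'] = 32 + 36): d = {'a': 32, 'b': 36, 'c': 68}
After line 3: d = {'a': 84, 'b': 36, 'c': 68}

{'a': 84, 'b': 36, 'c': 68}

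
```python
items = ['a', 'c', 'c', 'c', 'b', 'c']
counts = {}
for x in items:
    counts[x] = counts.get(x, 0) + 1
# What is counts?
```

Initial: counts = {}, items = ['a', 'c', 'c', 'c', 'b', 'c']
See 'a': counts = {'a': 1}
See 'c': counts = {'a': 1, 'c': 1}
See 'c': counts = {'a': 1, 'c': 2}
See 'c': counts = {'a': 1, 'c': 3}
See 'b': counts = {'a': 1, 'c': 3, 'b': 1}
See 'c': counts = {'a': 1, 'c': 4, 'b': 1}

{'a': 1, 'c': 4, 'b': 1}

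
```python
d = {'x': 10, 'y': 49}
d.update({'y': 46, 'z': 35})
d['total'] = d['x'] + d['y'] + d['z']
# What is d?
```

After line 1: d = {'x': 10, 'y': 49}
After line 2 (y overwritten, z added): d = {'x': 10, 'y': 46, 'z': 35}
After line 3 (total = 10 + 46 + 35 = 91): d = {'x': 10, 'y': 46, 'z': 35, 'total': 91}

{'x': 10, 'y': 46, 'z': 35, 'total': 91}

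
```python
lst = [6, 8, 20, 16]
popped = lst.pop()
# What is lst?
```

[6, 8, 20]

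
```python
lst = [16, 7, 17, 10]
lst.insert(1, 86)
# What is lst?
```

[16, 86, 7, 17, 10]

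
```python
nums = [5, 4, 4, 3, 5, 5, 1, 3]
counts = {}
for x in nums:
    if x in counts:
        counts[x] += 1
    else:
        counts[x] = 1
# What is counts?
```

Initial: counts = {}, nums = [5, 4, 4, 3, 5, 5, 1, 3]
See 5: counts = {5: 1}
See 4: counts = {5: 1, 4: 1}
See 4: counts = {5: 1, 4: 2}
See 3: counts = {5: 1, 4: 2, 3: 1}
See 5: counts = {5: 2, 4: 2, 3: 1}
See 5: counts = {5: 3, 4: 2, 3: 1}
See 1: counts = {5: 3, 4: 2, 3: 1, 1: 1}
See 3: counts = {5: 3, 4: 2, 3: 2, 1: 1}

{5: 3, 4: 2, 3: 2, 1: 1}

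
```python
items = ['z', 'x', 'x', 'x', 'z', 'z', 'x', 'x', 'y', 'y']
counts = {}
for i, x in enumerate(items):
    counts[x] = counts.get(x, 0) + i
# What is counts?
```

Initial: counts = {}, items = ['z', 'x', 'x', 'x', 'z', 'z', 'x', 'x', 'y', 'y']
i=0, x='z': counts = {'z': 0}
i=1, x='x': counts = {'z': 0, 'x': 1}
i=2, x='x': counts = {'z': 0, 'x': 3}
i=3, x='x': counts = {'z': 0, 'x': 6}
i=4, x='z': counts = {'z': 4, 'x': 6}
i=5, x='z': counts = {'z': 9, 'x': 6}
i=6, x='x': counts = {'z': 9, 'x': 12}
i=7, x='x': counts = {'z': 9, 'x': 19}
i=8, x='y': counts = {'z': 9, 'x': 19, 'y': 8}
i=9, x='y': counts = {'z': 9, 'x': 19, 'y': 17}

{'z': 9, 'x': 19, 'y': 17}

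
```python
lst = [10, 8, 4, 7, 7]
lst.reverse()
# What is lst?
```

[7, 7, 4, 8, 10]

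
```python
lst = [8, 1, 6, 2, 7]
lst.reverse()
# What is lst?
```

[7, 2, 6, 1, 8]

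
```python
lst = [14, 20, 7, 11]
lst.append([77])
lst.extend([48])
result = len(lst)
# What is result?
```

After line 1: lst = [14, 20, 7, 11]
After line 2 (append adds [77] as single element): lst = [14, 20, 7, 11, [77]]
After line 3 (extend unpacks [48], adds 48): lst = [14, 20, 7, 11, [77], 48]
After line 4: result = len(lst) = 6

6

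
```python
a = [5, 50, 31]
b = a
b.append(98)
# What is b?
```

After line 1: a = [5, 50, 31]
After line 2 (b = a is an alias, same object): a = [5, 50, 31], b = [5, 50, 31]
After line 3 (b.append mutates the shared list): a = [5, 50, 31, 98], b = [5, 50, 31, 98]

[5, 50, 31, 98]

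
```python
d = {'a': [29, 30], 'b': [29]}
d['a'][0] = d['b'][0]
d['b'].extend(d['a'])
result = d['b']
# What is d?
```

After line 1: d = {'a': [29, 30], 'b': [29]}
After line 2 (a[0] = b[0] = 29): d = {'a': [29, 30], 'b': [29]}
After line 3 (b.extend(a) appends [29, 30]): d = {'a': [29, 30], 'b': [29, 29, 30]}
After line 4: result = d['b'] = [29, 29, 30]

{'a': [29, 30], 'b': [29, 29, 30]}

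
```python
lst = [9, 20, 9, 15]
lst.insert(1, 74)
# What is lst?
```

[9, 74, 20, 9, 15]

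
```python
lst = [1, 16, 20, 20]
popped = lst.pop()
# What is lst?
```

[1, 16, 20]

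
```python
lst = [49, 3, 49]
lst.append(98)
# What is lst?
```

[49, 3, 49, 98]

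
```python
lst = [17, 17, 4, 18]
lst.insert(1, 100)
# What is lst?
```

[17, 100, 17, 4, 18]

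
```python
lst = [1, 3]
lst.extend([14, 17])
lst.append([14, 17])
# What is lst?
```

After line 1: lst = [1, 3]
After line 2 (extend unpacks [14, 17]): lst = [1, 3, 14, 17]
After line 3 (append adds [14, 17] as single element): lst = [1, 3, 14, 17, [14, 17]]

[1, 3, 14, 17, [14, 17]]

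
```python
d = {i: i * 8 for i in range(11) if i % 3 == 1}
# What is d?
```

{1: 8, 4: 32, 7: 56, 10: 80}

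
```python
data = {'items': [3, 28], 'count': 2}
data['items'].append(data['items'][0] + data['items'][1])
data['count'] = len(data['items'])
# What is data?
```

After line 1: data = {'items': [3, 28], 'count': 2}
After line 2 (append 3 + 28 = 31): data = {'items': [3, 28, 31], 'count': 2}
After line 3 (count = len(items) = 3): data = {'items': [3, 28, 31], 'count': 3}

{'items': [3, 28, 31], 'count': 3}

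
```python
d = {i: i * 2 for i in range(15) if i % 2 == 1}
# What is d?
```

{1: 2, 3: 6, 5: 10, 7: 14, 9: 18, 11: 22, 13: 26}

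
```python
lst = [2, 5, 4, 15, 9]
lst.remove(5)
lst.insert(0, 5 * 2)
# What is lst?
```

After line 1: lst = [2, 5, 4, 15, 9]
After line 2 (remove first 5): lst = [2, 4, 15, 9]
After line 3 (insert 10 at index 0): lst = [10, 2, 4, 15, 9]

[10, 2, 4, 15, 9]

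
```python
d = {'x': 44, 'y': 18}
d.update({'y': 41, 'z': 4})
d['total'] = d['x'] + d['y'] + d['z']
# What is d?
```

After line 1: d = {'x': 44, 'y': 18}
After line 2 (y overwritten, z added): d = {'x': 44, 'y': 41, 'z': 4}
After line 3 (total = 44 + 41 + 4 = 89): d = {'x': 44, 'y': 41, 'z': 4, 'total': 89}

{'x': 44, 'y': 41, 'z': 4, 'total': 89}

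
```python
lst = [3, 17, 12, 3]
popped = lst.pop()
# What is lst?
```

[3, 17, 12]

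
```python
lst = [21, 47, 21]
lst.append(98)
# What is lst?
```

[21, 47, 21, 98]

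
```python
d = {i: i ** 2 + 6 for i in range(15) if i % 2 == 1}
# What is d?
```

{1: 7, 3: 15, 5: 31, 7: 55, 9: 87, 11: 127, 13: 175}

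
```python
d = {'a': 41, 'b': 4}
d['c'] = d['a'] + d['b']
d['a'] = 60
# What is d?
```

After line 1: d = {'a': 41, 'b': 4}
After line 2 (d['c'] = 41 + 4): d = {'a': 41, 'b': 4, 'c': 45}
After line 3: d = {'a': 60, 'b': 4, 'c': 45}

{'a': 60, 'b': 4, 'c': 45}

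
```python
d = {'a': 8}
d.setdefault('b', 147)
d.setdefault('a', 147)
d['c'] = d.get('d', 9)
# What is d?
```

After line 1: d = {'a': 8}
After line 2 (setdefault adds 'b'=147): d = {'a': 8, 'b': 147}
After line 3 (setdefault 'a' no-op, already exists): d = {'a': 8, 'b': 147}
After line 4 (get('d', 9) returns default since 'd' not in d): d = {'a': 8, 'b': 147, 'c': 9}

{'a': 8, 'b': 147, 'c': 9}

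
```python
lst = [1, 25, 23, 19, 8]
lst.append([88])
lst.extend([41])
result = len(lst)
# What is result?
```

After line 1: lst = [1, 25, 23, 19, 8]
After line 2 (append adds [88] as single element): lst = [1, 25, 23, 19, 8, [88]]
After line 3 (extend unpacks [41], adds 41): lst = [1, 25, 23, 19, 8, [88], 41]
After line 4: result = len(lst) = 7

7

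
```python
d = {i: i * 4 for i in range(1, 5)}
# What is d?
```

{1: 4, 2: 8, 3: 12, 4: 16}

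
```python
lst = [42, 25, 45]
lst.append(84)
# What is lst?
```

[42, 25, 45, 84]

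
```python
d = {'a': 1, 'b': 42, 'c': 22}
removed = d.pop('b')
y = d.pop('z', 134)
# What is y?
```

After line 1: d = {'a': 1, 'b': 42, 'c': 22}
After line 2 (pop 'b' returns 42): d = {'a': 1, 'c': 22}, removed = 42
After line 3 (pop 'z' missing, returns default 134): d = {'a': 1, 'c': 22}, y = 134

134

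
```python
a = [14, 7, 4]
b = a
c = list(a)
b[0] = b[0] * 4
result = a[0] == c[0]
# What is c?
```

After line 1: a = [14, 7, 4]
After line 2 (b = a, alias): a = [14, 7, 4], b = [14, 7, 4]
After line 3 (c = list(a) is a copy, new object): c = [14, 7, 4]
After line 4 (b[0] = 14 * 4 = 56; mutates shared a/b): a = b = [56, 7, 4], c = [14, 7, 4]
After line 5 (a[0] = 56, c[0] = 14; result = False)

[14, 7, 4]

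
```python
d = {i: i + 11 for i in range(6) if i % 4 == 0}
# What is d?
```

{0: 11, 4: 15}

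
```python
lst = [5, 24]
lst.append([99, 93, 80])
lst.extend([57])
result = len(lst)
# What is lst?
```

After line 1: lst = [5, 24]
After line 2 (append adds [99, 93, 80] as single element): lst = [5, 24, [99, 93, 80]]
After line 3 (extend unpacks [57], adds 57): lst = [5, 24, [99, 93, 80], 57]
After line 4: result = len(lst) = 4

[5, 24, [99, 93, 80], 57]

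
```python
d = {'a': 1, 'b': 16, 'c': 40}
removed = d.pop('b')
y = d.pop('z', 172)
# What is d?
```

After line 1: d = {'a': 1, 'b': 16, 'c': 40}
After line 2 (pop 'b' returns 16): d = {'a': 1, 'c': 40}, removed = 16
After line 3 (pop 'z' missing, returns default 172): d = {'a': 1, 'c': 40}, y = 172

{'a': 1, 'c': 40}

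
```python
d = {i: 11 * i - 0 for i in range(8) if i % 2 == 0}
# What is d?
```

{0: 0, 2: 22, 4: 44, 6: 66}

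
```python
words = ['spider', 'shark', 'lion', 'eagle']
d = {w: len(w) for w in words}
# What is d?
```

{'spider': 6, 'shark': 5, 'lion': 4, 'eagle': 5}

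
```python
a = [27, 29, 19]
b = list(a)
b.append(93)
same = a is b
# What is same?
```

After line 1: a = [27, 29, 19]
After line 2 (b = list(a) is a shallow copy, new object): a = [27, 29, 19], b = [27, 29, 19]
After line 3 (append only mutates b): a = [27, 29, 19], b = [27, 29, 19, 93]
After line 4 (same = a is b; different objects -> False): same = False

False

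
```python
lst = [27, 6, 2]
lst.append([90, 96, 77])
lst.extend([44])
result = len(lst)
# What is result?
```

After line 1: lst = [27, 6, 2]
After line 2 (append adds [90, 96, 77] as single element): lst = [27, 6, 2, [90, 96, 77]]
After line 3 (extend unpacks [44], adds 44): lst = [27, 6, 2, [90, 96, 77], 44]
After line 4: result = len(lst) = 5

5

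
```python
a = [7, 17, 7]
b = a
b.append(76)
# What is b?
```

After line 1: a = [7, 17, 7]
After line 2 (b = a is an alias, same object): a = [7, 17, 7], b = [7, 17, 7]
After line 3 (b.append mutates the shared list): a = [7, 17, 7, 76], b = [7, 17, 7, 76]

[7, 17, 7, 76]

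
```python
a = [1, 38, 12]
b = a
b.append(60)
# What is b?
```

After line 1: a = [1, 38, 12]
After line 2 (b = a is an alias, same object): a = [1, 38, 12], b = [1, 38, 12]
After line 3 (b.append mutates the shared list): a = [1, 38, 12, 60], b = [1, 38, 12, 60]

[1, 38, 12, 60]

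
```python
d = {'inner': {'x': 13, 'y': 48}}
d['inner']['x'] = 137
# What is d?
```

After line 1: d = {'inner': {'x': 13, 'y': 48}}
After line 2 (inner x overwritten): d = {'inner': {'x': 137, 'y': 48}}

{'inner': {'x': 137, 'y': 48}}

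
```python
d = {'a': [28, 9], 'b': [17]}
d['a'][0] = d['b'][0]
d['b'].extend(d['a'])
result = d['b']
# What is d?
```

After line 1: d = {'a': [28, 9], 'b': [17]}
After line 2 (a[0] = b[0] = 17): d = {'a': [17, 9], 'b': [17]}
After line 3 (b.extend(a) appends [17, 9]): d = {'a': [17, 9], 'b': [17, 17, 9]}
After line 4: result = d['b'] = [17, 17, 9]

{'a': [17, 9], 'b': [17, 17, 9]}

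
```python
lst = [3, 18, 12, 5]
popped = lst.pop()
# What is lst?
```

[3, 18, 12]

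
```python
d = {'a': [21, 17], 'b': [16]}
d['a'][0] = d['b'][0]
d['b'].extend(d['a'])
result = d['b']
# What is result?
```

After line 1: d = {'a': [21, 17], 'b': [16]}
After line 2 (a[0] = b[0] = 16): d = {'a': [16, 17], 'b': [16]}
After line 3 (b.extend(a) appends [16, 17]): d = {'a': [16, 17], 'b': [16, 16, 17]}
After line 4: result = d['b'] = [16, 16, 17]

[16, 16, 17]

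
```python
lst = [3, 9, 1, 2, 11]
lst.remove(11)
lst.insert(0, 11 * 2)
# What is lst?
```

After line 1: lst = [3, 9, 1, 2, 11]
After line 2 (remove first 11): lst = [3, 9, 1, 2]
After line 3 (insert 22 at index 0): lst = [22, 3, 9, 1, 2]

[22, 3, 9, 1, 2]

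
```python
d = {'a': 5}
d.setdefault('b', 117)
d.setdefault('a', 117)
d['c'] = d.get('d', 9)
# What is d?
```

After line 1: d = {'a': 5}
After line 2 (setdefault adds 'b'=117): d = {'a': 5, 'b': 117}
After line 3 (setdefault 'a' no-op, already exists): d = {'a': 5, 'b': 117}
After line 4 (get('d', 9) returns default since 'd' not in d): d = {'a': 5, 'b': 117, 'c': 9}

{'a': 5, 'b': 117, 'c': 9}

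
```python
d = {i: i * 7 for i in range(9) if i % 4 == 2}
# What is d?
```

{2: 14, 6: 42}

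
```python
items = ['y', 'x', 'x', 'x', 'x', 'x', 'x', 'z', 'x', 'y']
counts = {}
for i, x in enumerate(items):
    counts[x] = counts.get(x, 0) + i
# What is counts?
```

Initial: counts = {}, items = ['y', 'x', 'x', 'x', 'x', 'x', 'x', 'z', 'x', 'y']
i=0, x='y': counts = {'y': 0}
i=1, x='x': counts = {'y': 0, 'x': 1}
i=2, x='x': counts = {'y': 0, 'x': 3}
i=3, x='x': counts = {'y': 0, 'x': 6}
i=4, x='x': counts = {'y': 0, 'x': 10}
i=5, x='x': counts = {'y': 0, 'x': 15}
i=6, x='x': counts = {'y': 0, 'x': 21}
i=7, x='z': counts = {'y': 0, 'x': 21, 'z': 7}
i=8, x='x': counts = {'y': 0, 'x': 29, 'z': 7}
i=9, x='y': counts = {'y': 9, 'x': 29, 'z': 7}

{'y': 9, 'x': 29, 'z': 7}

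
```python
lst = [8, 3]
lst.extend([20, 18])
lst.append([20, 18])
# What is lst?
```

After line 1: lst = [8, 3]
After line 2 (extend unpacks [20, 18]): lst = [8, 3, 20, 18]
After line 3 (append adds [20, 18] as single element): lst = [8, 3, 20, 18, [20, 18]]

[8, 3, 20, 18, [20, 18]]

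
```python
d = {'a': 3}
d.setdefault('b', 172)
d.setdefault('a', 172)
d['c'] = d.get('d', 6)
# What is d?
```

After line 1: d = {'a': 3}
After line 2 (setdefault adds 'b'=172): d = {'a': 3, 'b': 172}
After line 3 (setdefault 'a' no-op, already exists): d = {'a': 3, 'b': 172}
After line 4 (get('d', 6) returns default since 'd' not in d): d = {'a': 3, 'b': 172, 'c': 6}

{'a': 3, 'b': 172, 'c': 6}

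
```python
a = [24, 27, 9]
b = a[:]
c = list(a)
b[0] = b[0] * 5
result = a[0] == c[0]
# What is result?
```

After line 1: a = [24, 27, 9]
After line 2 (b = a[:], copy): a = [24, 27, 9], b = [24, 27, 9]
After line 3 (c = list(a) is a copy, new object): c = [24, 27, 9]
After line 4 (b[0] = 24 * 5 = 120; only b mutates (copy)): a = [24, 27, 9], b = [120, 27, 9], c = [24, 27, 9]
After line 5 (a[0] = 24, c[0] = 24; result = True)

True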